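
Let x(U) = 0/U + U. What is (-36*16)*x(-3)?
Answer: 1728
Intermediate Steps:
x(U) = U (x(U) = 0 + U = U)
(-36*16)*x(-3) = -36*16*(-3) = -576*(-3) = 1728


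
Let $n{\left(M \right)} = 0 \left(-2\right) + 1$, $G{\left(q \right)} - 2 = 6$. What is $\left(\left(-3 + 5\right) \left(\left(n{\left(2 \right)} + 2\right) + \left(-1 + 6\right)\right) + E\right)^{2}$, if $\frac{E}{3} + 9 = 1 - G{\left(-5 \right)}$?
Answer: $1024$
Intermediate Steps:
$G{\left(q \right)} = 8$ ($G{\left(q \right)} = 2 + 6 = 8$)
$n{\left(M \right)} = 1$ ($n{\left(M \right)} = 0 + 1 = 1$)
$E = -48$ ($E = -27 + 3 \left(1 - 8\right) = -27 + 3 \left(-7\right) = -27 - 21 = -48$)
$\left(\left(-3 + 5\right) \left(\left(n{\left(2 \right)} + 2\right) + \left(-1 + 6\right)\right) + E\right)^{2} = \left(\left(-3 + 5\right) \left(\left(1 + 2\right) + \left(-1 + 6\right)\right) - 48\right)^{2} = \left(2 \left(3 + 5\right) - 48\right)^{2} = \left(2 \cdot 8 - 48\right)^{2} = \left(16 - 48\right)^{2} = \left(-32\right)^{2} = 1024$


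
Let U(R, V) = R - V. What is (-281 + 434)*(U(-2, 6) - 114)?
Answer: -18666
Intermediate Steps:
(-281 + 434)*(U(-2, 6) - 114) = (-281 + 434)*((-2 - 1*6) - 114) = 153*((-2 - 6) - 114) = 153*(-8 - 114) = 153*(-122) = -18666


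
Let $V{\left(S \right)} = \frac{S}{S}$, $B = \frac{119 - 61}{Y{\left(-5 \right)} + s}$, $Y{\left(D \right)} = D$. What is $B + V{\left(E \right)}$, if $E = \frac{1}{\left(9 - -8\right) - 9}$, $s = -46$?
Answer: $- \frac{7}{51} \approx -0.13725$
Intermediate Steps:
$E = \frac{1}{8}$ ($E = \frac{1}{\left(9 + 8\right) - 9} = \frac{1}{17 - 9} = \frac{1}{8} \approx 0.125$)
$B = - \frac{58}{51}$ ($B = \frac{119 - 61}{-5 - 46} = \frac{58}{-51} = 58 \left(- \frac{1}{51}\right) = - \frac{58}{51} \approx -1.1373$)
$V{\left(S \right)} = 1$
$B + V{\left(E \right)} = - \frac{58}{51} + 1 = - \frac{7}{51}$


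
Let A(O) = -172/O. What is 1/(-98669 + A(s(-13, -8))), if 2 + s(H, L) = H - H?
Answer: -1/98583 ≈ -1.0144e-5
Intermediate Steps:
s(H, L) = -2 (s(H, L) = -2 + (H - H) = -2 + 0 = -2)
1/(-98669 + A(s(-13, -8))) = 1/(-98669 - 172/(-2)) = 1/(-98669 - 172*(-½)) = 1/(-98669 + 86) = 1/(-98583) = -1/98583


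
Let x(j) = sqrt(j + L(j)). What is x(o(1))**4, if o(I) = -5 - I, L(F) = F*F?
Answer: 900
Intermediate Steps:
L(F) = F**2
x(j) = sqrt(j + j**2)
x(o(1))**4 = (sqrt((-5 - 1*1)*(1 + (-5 - 1*1))))**4 = (sqrt((-5 - 1)*(1 + (-5 - 1))))**4 = (sqrt(-6*(1 - 6)))**4 = (sqrt(-6*(-5)))**4 = (sqrt(30))**4 = 900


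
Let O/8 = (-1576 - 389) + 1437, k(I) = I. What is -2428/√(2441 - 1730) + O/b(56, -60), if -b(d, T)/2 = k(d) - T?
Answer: 528/29 - 2428*√79/237 ≈ -72.850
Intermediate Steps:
b(d, T) = -2*d + 2*T (b(d, T) = -2*(d - T) = -2*d + 2*T)
O = -4224 (O = 8*((-1576 - 389) + 1437) = 8*(-1965 + 1437) = 8*(-528) = -4224)
-2428/√(2441 - 1730) + O/b(56, -60) = -2428/√(2441 - 1730) - 4224/(-2*56 + 2*(-60)) = -2428*√79/237 - 4224/(-112 - 120) = -2428*√79/237 - 4224/(-232) = -2428*√79/237 - 4224*(-1/232) = -2428*√79/237 + 528/29 = 528/29 - 2428*√79/237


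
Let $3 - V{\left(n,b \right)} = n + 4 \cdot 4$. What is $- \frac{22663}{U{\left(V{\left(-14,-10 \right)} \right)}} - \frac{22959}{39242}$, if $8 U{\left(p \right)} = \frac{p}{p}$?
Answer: $- \frac{7114754527}{39242} \approx -1.813 \cdot 10^{5}$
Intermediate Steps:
$V{\left(n,b \right)} = -13 - n$ ($V{\left(n,b \right)} = 3 - \left(n + 4 \cdot 4\right) = 3 - \left(n + 16\right) = 3 - \left(16 + n\right) = -13 - n$)
$U{\left(p \right)} = \frac{1}{8}$ ($U{\left(p \right)} = \frac{p \frac{1}{p}}{8} = \frac{1}{8} \cdot 1 = \frac{1}{8}$)
$- \frac{22663}{U{\left(V{\left(-14,-10 \right)} \right)}} - \frac{22959}{39242} = - 22663 \frac{1}{\frac{1}{8}} - \frac{22959}{39242} = \left(-22663\right) 8 - \frac{22959}{39242} = -181304 - \frac{22959}{39242} = - \frac{7114754527}{39242}$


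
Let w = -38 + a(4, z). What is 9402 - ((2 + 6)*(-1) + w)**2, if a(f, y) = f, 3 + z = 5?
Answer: 7638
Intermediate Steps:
z = 2 (z = -3 + 5 = 2)
w = -34 (w = -38 + 4 = -34)
9402 - ((2 + 6)*(-1) + w)**2 = 9402 - ((2 + 6)*(-1) - 34)**2 = 9402 - (8*(-1) - 34)**2 = 9402 - (-8 - 34)**2 = 9402 - 1*(-42)**2 = 9402 - 1*1764 = 9402 - 1764 = 7638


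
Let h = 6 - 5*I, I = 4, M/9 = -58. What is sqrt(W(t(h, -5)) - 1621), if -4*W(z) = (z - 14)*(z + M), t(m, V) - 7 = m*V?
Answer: sqrt(21551)/2 ≈ 73.401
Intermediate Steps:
M = -522 (M = 9*(-58) = -522)
h = -14 (h = 6 - 5*4 = 6 - 20 = -14)
t(m, V) = 7 + V*m (t(m, V) = 7 + m*V = 7 + V*m)
W(z) = -(-522 + z)*(-14 + z)/4 (W(z) = -(z - 14)*(z - 522)/4 = -(-14 + z)*(-522 + z)/4 = -(-522 + z)*(-14 + z)/4)
sqrt(W(t(h, -5)) - 1621) = sqrt((-1827 + 134*(7 - 5*(-14)) - (7 - 5*(-14))**2/4) - 1621) = sqrt((-1827 + 134*(7 + 70) - (7 + 70)**2/4) - 1621) = sqrt((-1827 + 134*77 - 1/4*77**2) - 1621) = sqrt((-1827 + 10318 - 1/4*5929) - 1621) = sqrt((-1827 + 10318 - 5929/4) - 1621) = sqrt(28035/4 - 1621) = sqrt(21551/4) = sqrt(21551)/2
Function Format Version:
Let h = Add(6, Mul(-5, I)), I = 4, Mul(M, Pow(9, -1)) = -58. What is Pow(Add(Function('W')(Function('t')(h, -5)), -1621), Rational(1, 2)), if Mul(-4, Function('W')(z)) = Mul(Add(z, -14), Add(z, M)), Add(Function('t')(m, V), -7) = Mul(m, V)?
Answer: Mul(Rational(1, 2), Pow(21551, Rational(1, 2))) ≈ 73.401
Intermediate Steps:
M = -522 (M = Mul(9, -58) = -522)
h = -14 (h = Add(6, Mul(-5, 4)) = Add(6, -20) = -14)
Function('t')(m, V) = Add(7, Mul(V, m)) (Function('t')(m, V) = Add(7, Mul(m, V)) = Add(7, Mul(V, m)))
Function('W')(z) = Mul(Rational(-1, 4), Add(-522, z), Add(-14, z)) (Function('W')(z) = Mul(Rational(-1, 4), Mul(Add(z, -14), Add(z, -522))) = Mul(Rational(-1, 4), Mul(Add(-14, z), Add(-522, z))) = Mul(Rational(-1, 4), Mul(Add(-522, z), Add(-14, z))) = Mul(Rational(-1, 4), Add(-522, z), Add(-14, z)))
Pow(Add(Function('W')(Function('t')(h, -5)), -1621), Rational(1, 2)) = Pow(Add(Add(-1827, Mul(134, Add(7, Mul(-5, -14))), Mul(Rational(-1, 4), Pow(Add(7, Mul(-5, -14)), 2))), -1621), Rational(1, 2)) = Pow(Add(Add(-1827, Mul(134, Add(7, 70)), Mul(Rational(-1, 4), Pow(Add(7, 70), 2))), -1621), Rational(1, 2)) = Pow(Add(Add(-1827, Mul(134, 77), Mul(Rational(-1, 4), Pow(77, 2))), -1621), Rational(1, 2)) = Pow(Add(Add(-1827, 10318, Mul(Rational(-1, 4), 5929)), -1621), Rational(1, 2)) = Pow(Add(Add(-1827, 10318, Rational(-5929, 4)), -1621), Rational(1, 2)) = Pow(Add(Rational(28035, 4), -1621), Rational(1, 2)) = Pow(Rational(21551, 4), Rational(1, 2)) = Mul(Rational(1, 2), Pow(21551, Rational(1, 2)))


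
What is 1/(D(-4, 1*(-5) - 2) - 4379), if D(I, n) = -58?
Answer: -1/4437 ≈ -0.00022538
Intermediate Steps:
1/(D(-4, 1*(-5) - 2) - 4379) = 1/(-58 - 4379) = 1/(-4437) = -1/4437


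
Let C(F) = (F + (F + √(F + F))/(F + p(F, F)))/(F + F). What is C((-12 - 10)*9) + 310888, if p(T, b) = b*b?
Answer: 24253033663/78012 - I*√11/2574396 ≈ 3.1089e+5 - 1.2883e-6*I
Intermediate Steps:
p(T, b) = b²
C(F) = (F + (F + √2*√F)/(F + F²))/(2*F) (C(F) = (F + (F + √(F + F))/(F + F²))/(F + F) = (F + (F + √(2*F))/(F + F²))/((2*F)) = (F + (F + √2*√F)/(F + F²))*(1/(2*F)) = (F + (F + √2*√F)/(F + F²))/(2*F))
C((-12 - 10)*9) + 310888 = ((-12 - 10)*9 + ((-12 - 10)*9)² + ((-12 - 10)*9)³ + √2*√((-12 - 10)*9))/(2*((-12 - 10)*9)²*(1 + (-12 - 10)*9)) + 310888 = (-22*9 + (-22*9)² + (-22*9)³ + √2*√(-22*9))/(2*(-22*9)²*(1 - 22*9)) + 310888 = (½)*(-198 + (-198)² + (-198)³ + √2*√(-198))/((-198)²*(1 - 198)) + 310888 = (½)*(1/39204)*(-198 + 39204 - 7762392 + √2*(3*I*√22))/(-197) + 310888 = (½)*(1/39204)*(-1/197)*(-198 + 39204 - 7762392 + 6*I*√11) + 310888 = (½)*(1/39204)*(-1/197)*(-7723386 + 6*I*√11) + 310888 = (39007/78012 - I*√11/2574396) + 310888 = 24253033663/78012 - I*√11/2574396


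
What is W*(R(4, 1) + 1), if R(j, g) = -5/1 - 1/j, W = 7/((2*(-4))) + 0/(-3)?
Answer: 119/32 ≈ 3.7188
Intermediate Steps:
W = -7/8 (W = 7/(-8) + 0*(-⅓) = 7*(-⅛) + 0 = -7/8 + 0 = -7/8 ≈ -0.87500)
R(j, g) = -5 - 1/j (R(j, g) = -5*1 - 1/j = -5 - 1/j)
W*(R(4, 1) + 1) = -7*((-5 - 1/4) + 1)/8 = -7*((-5 - 1*¼) + 1)/8 = -7*((-5 - ¼) + 1)/8 = -7*(-21/4 + 1)/8 = -7/8*(-17/4) = 119/32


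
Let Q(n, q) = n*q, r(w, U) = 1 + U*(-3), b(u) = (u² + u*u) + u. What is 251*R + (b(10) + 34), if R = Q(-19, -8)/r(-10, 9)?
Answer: -15904/13 ≈ -1223.4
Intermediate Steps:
b(u) = u + 2*u² (b(u) = (u² + u²) + u = 2*u² + u = u + 2*u²)
r(w, U) = 1 - 3*U
R = -76/13 (R = (-19*(-8))/(1 - 3*9) = 152/(1 - 27) = 152/(-26) = 152*(-1/26) = -76/13 ≈ -5.8462)
251*R + (b(10) + 34) = 251*(-76/13) + (10*(1 + 2*10) + 34) = -19076/13 + (10*(1 + 20) + 34) = -19076/13 + (10*21 + 34) = -19076/13 + (210 + 34) = -19076/13 + 244 = -15904/13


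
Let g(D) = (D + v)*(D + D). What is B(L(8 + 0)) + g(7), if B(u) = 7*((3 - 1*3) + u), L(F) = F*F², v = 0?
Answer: 3682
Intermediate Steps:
g(D) = 2*D² (g(D) = (D + 0)*(D + D) = D*(2*D) = 2*D²)
L(F) = F³
B(u) = 7*u (B(u) = 7*((3 - 3) + u) = 7*(0 + u) = 7*u)
B(L(8 + 0)) + g(7) = 7*(8 + 0)³ + 2*7² = 7*8³ + 2*49 = 7*512 + 98 = 3584 + 98 = 3682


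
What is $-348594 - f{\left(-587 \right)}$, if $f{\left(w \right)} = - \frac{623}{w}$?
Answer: $- \frac{204625301}{587} \approx -3.486 \cdot 10^{5}$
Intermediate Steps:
$-348594 - f{\left(-587 \right)} = -348594 - - \frac{623}{-587} = -348594 - \left(-623\right) \left(- \frac{1}{587}\right) = -348594 - \frac{623}{587} = - \frac{204625301}{587}$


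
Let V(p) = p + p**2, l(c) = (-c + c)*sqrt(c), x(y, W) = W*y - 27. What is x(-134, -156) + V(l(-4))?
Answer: 20877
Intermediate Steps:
x(y, W) = -27 + W*y
l(c) = 0 (l(c) = 0*sqrt(c) = 0)
x(-134, -156) + V(l(-4)) = (-27 - 156*(-134)) + 0*(1 + 0) = (-27 + 20904) + 0*1 = 20877 + 0 = 20877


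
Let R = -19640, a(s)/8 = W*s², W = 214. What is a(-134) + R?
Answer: 30721032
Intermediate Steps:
a(s) = 1712*s² (a(s) = 8*(214*s²) = 1712*s²)
a(-134) + R = 1712*(-134)² - 19640 = 1712*17956 - 19640 = 30740672 - 19640 = 30721032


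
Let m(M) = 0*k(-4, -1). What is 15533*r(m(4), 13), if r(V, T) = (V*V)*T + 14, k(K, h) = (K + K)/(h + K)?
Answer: 217462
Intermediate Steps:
k(K, h) = 2*K/(K + h) (k(K, h) = (2*K)/(K + h) = 2*K/(K + h))
m(M) = 0 (m(M) = 0*(2*(-4)/(-4 - 1)) = 0*(2*(-4)/(-5)) = 0*(2*(-4)*(-1/5)) = 0*(8/5) = 0)
r(V, T) = 14 + T*V**2 (r(V, T) = V**2*T + 14 = T*V**2 + 14 = 14 + T*V**2)
15533*r(m(4), 13) = 15533*(14 + 13*0**2) = 15533*(14 + 13*0) = 15533*(14 + 0) = 15533*14 = 217462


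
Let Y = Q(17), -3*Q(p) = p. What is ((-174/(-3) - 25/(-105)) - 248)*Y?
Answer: 67745/63 ≈ 1075.3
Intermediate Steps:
Q(p) = -p/3
Y = -17/3 (Y = -1/3*17 = -17/3 ≈ -5.6667)
((-174/(-3) - 25/(-105)) - 248)*Y = ((-174/(-3) - 25/(-105)) - 248)*(-17/3) = ((-174*(-1/3) - 25*(-1/105)) - 248)*(-17/3) = ((58 + 5/21) - 248)*(-17/3) = (1223/21 - 248)*(-17/3) = -3985/21*(-17/3) = 67745/63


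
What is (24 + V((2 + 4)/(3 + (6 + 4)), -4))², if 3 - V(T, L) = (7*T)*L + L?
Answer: 326041/169 ≈ 1929.2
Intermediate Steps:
V(T, L) = 3 - L - 7*L*T (V(T, L) = 3 - ((7*T)*L + L) = 3 - (7*L*T + L) = 3 - (L + 7*L*T) = 3 + (-L - 7*L*T) = 3 - L - 7*L*T)
(24 + V((2 + 4)/(3 + (6 + 4)), -4))² = (24 + (3 - 1*(-4) - 7*(-4)*(2 + 4)/(3 + (6 + 4))))² = (24 + (3 + 4 - 7*(-4)*6/(3 + 10)))² = (24 + (3 + 4 - 7*(-4)*6/13))² = (24 + (3 + 4 + 168/13))² = (24 + 259/13)² = (571/13)² = 326041/169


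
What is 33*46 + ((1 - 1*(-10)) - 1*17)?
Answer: 1512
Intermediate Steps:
33*46 + ((1 - 1*(-10)) - 1*17) = 1518 + ((1 + 10) - 17) = 1518 + (11 - 17) = 1518 - 6 = 1512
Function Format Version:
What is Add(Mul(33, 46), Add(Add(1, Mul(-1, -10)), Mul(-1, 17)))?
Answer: 1512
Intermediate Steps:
Add(Mul(33, 46), Add(Add(1, Mul(-1, -10)), Mul(-1, 17))) = Add(1518, Add(Add(1, 10), -17)) = Add(1518, Add(11, -17)) = Add(1518, -6) = 1512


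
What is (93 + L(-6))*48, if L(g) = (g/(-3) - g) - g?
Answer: 5136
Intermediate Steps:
L(g) = -7*g/3 (L(g) = (g*(-⅓) - g) - g = (-g/3 - g) - g = -4*g/3 - g = -7*g/3)
(93 + L(-6))*48 = (93 - 7/3*(-6))*48 = (93 + 14)*48 = 107*48 = 5136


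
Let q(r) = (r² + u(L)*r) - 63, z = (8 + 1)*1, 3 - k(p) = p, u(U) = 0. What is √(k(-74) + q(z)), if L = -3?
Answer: √95 ≈ 9.7468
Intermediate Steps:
k(p) = 3 - p
z = 9 (z = 9*1 = 9)
q(r) = -63 + r² (q(r) = (r² + 0*r) - 63 = (r² + 0) - 63 = r² - 63 = -63 + r²)
√(k(-74) + q(z)) = √((3 - 1*(-74)) + (-63 + 9²)) = √((3 + 74) + (-63 + 81)) = √(77 + 18) = √95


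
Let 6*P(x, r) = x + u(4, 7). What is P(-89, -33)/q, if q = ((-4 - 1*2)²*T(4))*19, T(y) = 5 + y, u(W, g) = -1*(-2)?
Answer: -29/12312 ≈ -0.0023554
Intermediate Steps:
u(W, g) = 2
P(x, r) = ⅓ + x/6 (P(x, r) = (x + 2)/6 = (2 + x)/6 = ⅓ + x/6)
q = 6156 (q = ((-4 - 1*2)²*(5 + 4))*19 = ((-4 - 2)²*9)*19 = ((-6)²*9)*19 = (36*9)*19 = 324*19 = 6156)
P(-89, -33)/q = (⅓ + (⅙)*(-89))/6156 = (⅓ - 89/6)*(1/6156) = -29/2*1/6156 = -29/12312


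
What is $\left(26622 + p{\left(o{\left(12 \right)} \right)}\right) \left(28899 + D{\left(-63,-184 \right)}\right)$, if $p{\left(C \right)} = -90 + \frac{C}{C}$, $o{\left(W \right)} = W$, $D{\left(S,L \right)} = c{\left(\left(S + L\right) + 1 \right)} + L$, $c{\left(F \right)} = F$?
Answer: $755367977$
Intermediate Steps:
$D{\left(S,L \right)} = 1 + S + 2 L$ ($D{\left(S,L \right)} = \left(\left(S + L\right) + 1\right) + L = \left(\left(L + S\right) + 1\right) + L = \left(1 + L + S\right) + L = 1 + S + 2 L$)
$p{\left(C \right)} = -89$ ($p{\left(C \right)} = -90 + 1 = -89$)
$\left(26622 + p{\left(o{\left(12 \right)} \right)}\right) \left(28899 + D{\left(-63,-184 \right)}\right) = \left(26622 - 89\right) \left(28899 + \left(1 - 63 + 2 \left(-184\right)\right)\right) = 26533 \left(28899 - 430\right) = 26533 \cdot 28469 = 755367977$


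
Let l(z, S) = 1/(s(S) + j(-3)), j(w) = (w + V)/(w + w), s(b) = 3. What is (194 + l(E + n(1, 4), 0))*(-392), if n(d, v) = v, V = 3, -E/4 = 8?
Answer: -228536/3 ≈ -76179.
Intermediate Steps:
E = -32 (E = -4*8 = -32)
j(w) = (3 + w)/(2*w) (j(w) = (w + 3)/(w + w) = (3 + w)/((2*w)) = (3 + w)*(1/(2*w)) = (3 + w)/(2*w))
l(z, S) = ⅓ (l(z, S) = 1/(3 + (½)*(3 - 3)/(-3)) = 1/(3 + (½)*(-⅓)*0) = 1/(3 + 0) = 1/3 = ⅓)
(194 + l(E + n(1, 4), 0))*(-392) = (194 + ⅓)*(-392) = (583/3)*(-392) = -228536/3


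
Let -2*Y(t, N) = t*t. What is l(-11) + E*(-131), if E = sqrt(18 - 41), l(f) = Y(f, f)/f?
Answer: 11/2 - 131*I*sqrt(23) ≈ 5.5 - 628.25*I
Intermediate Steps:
Y(t, N) = -t**2/2 (Y(t, N) = -t*t/2 = -t**2/2)
l(f) = -f/2 (l(f) = (-f**2/2)/f = -f/2)
E = I*sqrt(23) (E = sqrt(-23) = I*sqrt(23) ≈ 4.7958*I)
l(-11) + E*(-131) = -1/2*(-11) + (I*sqrt(23))*(-131) = 11/2 - 131*I*sqrt(23)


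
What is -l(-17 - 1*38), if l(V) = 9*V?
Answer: 495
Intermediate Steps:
-l(-17 - 1*38) = -9*(-17 - 1*38) = -9*(-17 - 38) = -9*(-55) = -1*(-495) = 495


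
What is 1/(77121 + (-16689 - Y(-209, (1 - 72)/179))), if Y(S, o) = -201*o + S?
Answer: 179/10840468 ≈ 1.6512e-5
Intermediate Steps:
Y(S, o) = S - 201*o
1/(77121 + (-16689 - Y(-209, (1 - 72)/179))) = 1/(77121 + (-16689 - (-209 - 201*(1 - 72)/179))) = 1/(77121 + (-16689 - (-209 - (-14271)/179))) = 1/(77121 + (-16689 - (-209 - 201*(-71/179)))) = 1/(77121 + (-16689 - (-209 + 14271/179))) = 1/(77121 + (-16689 - 1*(-23140/179))) = 1/(77121 + (-16689 + 23140/179)) = 1/(77121 - 2964191/179) = 1/(10840468/179) = 179/10840468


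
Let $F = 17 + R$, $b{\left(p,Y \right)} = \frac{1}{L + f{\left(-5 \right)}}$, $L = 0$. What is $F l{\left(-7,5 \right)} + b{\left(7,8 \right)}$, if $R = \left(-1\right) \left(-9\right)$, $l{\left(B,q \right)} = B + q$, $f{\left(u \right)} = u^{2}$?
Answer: $- \frac{1299}{25} \approx -51.96$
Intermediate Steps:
$b{\left(p,Y \right)} = \frac{1}{25}$ ($b{\left(p,Y \right)} = \frac{1}{0 + \left(-5\right)^{2}} = \frac{1}{0 + 25} = \frac{1}{25}$)
$R = 9$
$F = 26$ ($F = 17 + 9 = 26$)
$F l{\left(-7,5 \right)} + b{\left(7,8 \right)} = 26 \left(-7 + 5\right) + \frac{1}{25} = 26 \left(-2\right) + \frac{1}{25} = -52 + \frac{1}{25} = - \frac{1299}{25}$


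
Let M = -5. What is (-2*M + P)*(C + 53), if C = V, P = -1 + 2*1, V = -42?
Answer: 121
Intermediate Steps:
P = 1 (P = -1 + 2 = 1)
C = -42
(-2*M + P)*(C + 53) = (-2*(-5) + 1)*(-42 + 53) = (10 + 1)*11 = 11*11 = 121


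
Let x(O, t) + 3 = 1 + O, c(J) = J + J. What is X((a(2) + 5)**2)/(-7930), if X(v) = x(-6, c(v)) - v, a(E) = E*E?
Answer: 89/7930 ≈ 0.011223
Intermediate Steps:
c(J) = 2*J
x(O, t) = -2 + O (x(O, t) = -3 + (1 + O) = -2 + O)
a(E) = E**2
X(v) = -8 - v (X(v) = (-2 - 6) - v = -8 - v)
X((a(2) + 5)**2)/(-7930) = (-8 - (2**2 + 5)**2)/(-7930) = (-8 - (4 + 5)**2)*(-1/7930) = (-8 - 1*9**2)*(-1/7930) = (-8 - 1*81)*(-1/7930) = (-8 - 81)*(-1/7930) = -89*(-1/7930) = 89/7930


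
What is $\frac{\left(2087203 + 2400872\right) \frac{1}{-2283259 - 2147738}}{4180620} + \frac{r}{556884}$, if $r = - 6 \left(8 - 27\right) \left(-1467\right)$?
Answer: $- \frac{637442764913567}{2122612027823316} \approx -0.30031$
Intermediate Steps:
$r = -167238$ ($r = \left(-6\right) \left(-19\right) \left(-1467\right) = 114 \left(-1467\right) = -167238$)
$\frac{\left(2087203 + 2400872\right) \frac{1}{-2283259 - 2147738}}{4180620} + \frac{r}{556884} = \frac{\left(2087203 + 2400872\right) \frac{1}{-2283259 - 2147738}}{4180620} - \frac{167238}{556884} = \frac{4488075}{-4430997} \cdot \frac{1}{4180620} - \frac{9291}{30938} = 4488075 \left(- \frac{1}{4430997}\right) \frac{1}{4180620} - \frac{9291}{30938} = \left(- \frac{166225}{164111}\right) \frac{1}{4180620} - \frac{9291}{30938} = - \frac{33245}{137217145764} - \frac{9291}{30938} = - \frac{637442764913567}{2122612027823316}$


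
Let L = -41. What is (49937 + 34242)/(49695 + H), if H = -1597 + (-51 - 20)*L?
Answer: 84179/51009 ≈ 1.6503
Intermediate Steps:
H = 1314 (H = -1597 + (-51 - 20)*(-41) = -1597 - 71*(-41) = -1597 + 2911 = 1314)
(49937 + 34242)/(49695 + H) = (49937 + 34242)/(49695 + 1314) = 84179/51009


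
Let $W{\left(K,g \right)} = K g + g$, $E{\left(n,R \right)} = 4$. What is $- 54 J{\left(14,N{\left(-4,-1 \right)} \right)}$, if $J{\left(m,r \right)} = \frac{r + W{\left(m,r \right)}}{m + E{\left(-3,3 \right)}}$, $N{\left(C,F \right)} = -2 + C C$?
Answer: $-672$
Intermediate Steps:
$N{\left(C,F \right)} = -2 + C^{2}$
$W{\left(K,g \right)} = g + K g$
$J{\left(m,r \right)} = \frac{r + r \left(1 + m\right)}{4 + m}$ ($J{\left(m,r \right)} = \frac{r + r \left(1 + m\right)}{m + 4} = \frac{r + r \left(1 + m\right)}{4 + m}$)
$- 54 J{\left(14,N{\left(-4,-1 \right)} \right)} = - 54 \frac{\left(-2 + \left(-4\right)^{2}\right) \left(2 + 14\right)}{4 + 14} = - 54 \left(-2 + 16\right) \frac{1}{18} \cdot 16 = - 54 \cdot 14 \cdot \frac{1}{18} \cdot 16 = \left(-54\right) \frac{112}{9} = -672$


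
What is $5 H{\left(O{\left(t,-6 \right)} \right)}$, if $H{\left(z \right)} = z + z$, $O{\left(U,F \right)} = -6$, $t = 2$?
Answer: $-60$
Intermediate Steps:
$H{\left(z \right)} = 2 z$
$5 H{\left(O{\left(t,-6 \right)} \right)} = 5 \cdot 2 \left(-6\right) = 5 \left(-12\right) = -60$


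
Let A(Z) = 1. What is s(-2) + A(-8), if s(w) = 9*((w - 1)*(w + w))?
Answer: 109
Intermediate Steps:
s(w) = 18*w*(-1 + w) (s(w) = 9*((-1 + w)*(2*w)) = 9*(2*w*(-1 + w)) = 18*w*(-1 + w))
s(-2) + A(-8) = 18*(-2)*(-1 - 2) + 1 = 18*(-2)*(-3) + 1 = 108 + 1 = 109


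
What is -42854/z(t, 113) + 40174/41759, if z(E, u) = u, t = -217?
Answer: -1785000524/4718767 ≈ -378.28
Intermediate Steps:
-42854/z(t, 113) + 40174/41759 = -42854/113 + 40174/41759 = -1785000524/4718767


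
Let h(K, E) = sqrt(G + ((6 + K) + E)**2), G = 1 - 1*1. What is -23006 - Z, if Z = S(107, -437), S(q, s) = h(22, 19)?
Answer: -23053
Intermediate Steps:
G = 0 (G = 1 - 1 = 0)
h(K, E) = sqrt((6 + E + K)**2) (h(K, E) = sqrt(0 + ((6 + K) + E)**2) = sqrt(0 + (6 + E + K)**2) = sqrt((6 + E + K)**2))
S(q, s) = 47 (S(q, s) = sqrt((6 + 19 + 22)**2) = sqrt(47**2) = sqrt(2209) = 47)
Z = 47
-23006 - Z = -23006 - 1*47 = -23006 - 47 = -23053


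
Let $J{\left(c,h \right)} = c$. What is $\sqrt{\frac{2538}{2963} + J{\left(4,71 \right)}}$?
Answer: $\frac{\sqrt{42637570}}{2963} \approx 2.2038$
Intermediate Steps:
$\sqrt{\frac{2538}{2963} + J{\left(4,71 \right)}} = \sqrt{\frac{2538}{2963} + 4} = \sqrt{\frac{14390}{2963}} = \frac{\sqrt{42637570}}{2963}$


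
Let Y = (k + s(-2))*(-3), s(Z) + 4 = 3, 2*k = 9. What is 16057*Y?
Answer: -337197/2 ≈ -1.6860e+5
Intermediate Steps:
k = 9/2 (k = (½)*9 = 9/2 ≈ 4.5000)
s(Z) = -1 (s(Z) = -4 + 3 = -1)
Y = -21/2 (Y = (9/2 - 1)*(-3) = (7/2)*(-3) = -21/2 ≈ -10.500)
16057*Y = 16057*(-21/2) = -337197/2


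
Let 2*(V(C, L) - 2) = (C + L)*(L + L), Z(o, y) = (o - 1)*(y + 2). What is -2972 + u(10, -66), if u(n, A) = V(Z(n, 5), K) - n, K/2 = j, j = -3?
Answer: -3322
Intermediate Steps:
Z(o, y) = (-1 + o)*(2 + y)
K = -6 (K = 2*(-3) = -6)
V(C, L) = 2 + L*(C + L) (V(C, L) = 2 + ((C + L)*(L + L))/2 = 2 + ((C + L)*(2*L))/2 = 2 + (2*L*(C + L))/2 = 2 + L*(C + L))
u(n, A) = 80 - 43*n (u(n, A) = (2 + (-6)² + (-2 - 1*5 + 2*n + n*5)*(-6)) - n = (2 + 36 + (-2 - 5 + 2*n + 5*n)*(-6)) - n = (2 + 36 + (-7 + 7*n)*(-6)) - n = (2 + 36 + (42 - 42*n)) - n = (80 - 42*n) - n = 80 - 43*n)
-2972 + u(10, -66) = -2972 + (80 - 43*10) = -2972 + (80 - 430) = -2972 - 350 = -3322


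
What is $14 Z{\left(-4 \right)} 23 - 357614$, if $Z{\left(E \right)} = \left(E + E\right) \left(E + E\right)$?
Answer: $-337006$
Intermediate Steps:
$Z{\left(E \right)} = 4 E^{2}$ ($Z{\left(E \right)} = 2 E 2 E = 4 E^{2}$)
$14 Z{\left(-4 \right)} 23 - 357614 = 14 \cdot 4 \left(-4\right)^{2} \cdot 23 - 357614 = 14 \cdot 4 \cdot 16 \cdot 23 - 357614 = 14 \cdot 64 \cdot 23 - 357614 = 896 \cdot 23 - 357614 = 20608 - 357614 = -337006$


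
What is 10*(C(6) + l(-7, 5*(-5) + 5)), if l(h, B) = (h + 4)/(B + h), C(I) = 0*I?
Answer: 10/9 ≈ 1.1111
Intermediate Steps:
C(I) = 0
l(h, B) = (4 + h)/(B + h)
10*(C(6) + l(-7, 5*(-5) + 5)) = 10*(0 + (4 - 7)/((5*(-5) + 5) - 7)) = 10*(0 - 3/((-25 + 5) - 7)) = 10*(0 - 3/(-20 - 7)) = 10*(0 - 3/(-27)) = 10*(0 - 1/27*(-3)) = 10*(0 + ⅑) = 10*(⅑) = 10/9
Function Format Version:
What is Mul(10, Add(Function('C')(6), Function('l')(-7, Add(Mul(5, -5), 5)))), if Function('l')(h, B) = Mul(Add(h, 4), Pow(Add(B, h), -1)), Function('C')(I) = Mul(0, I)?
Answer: Rational(10, 9) ≈ 1.1111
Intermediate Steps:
Function('C')(I) = 0
Function('l')(h, B) = Mul(Pow(Add(B, h), -1), Add(4, h)) (Function('l')(h, B) = Mul(Add(4, h), Pow(Add(B, h), -1)) = Mul(Pow(Add(B, h), -1), Add(4, h)))
Mul(10, Add(Function('C')(6), Function('l')(-7, Add(Mul(5, -5), 5)))) = Mul(10, Add(0, Mul(Pow(Add(Add(Mul(5, -5), 5), -7), -1), Add(4, -7)))) = Mul(10, Add(0, Mul(Pow(Add(Add(-25, 5), -7), -1), -3))) = Mul(10, Add(0, Mul(Pow(Add(-20, -7), -1), -3))) = Mul(10, Add(0, Mul(Pow(-27, -1), -3))) = Mul(10, Add(0, Mul(Rational(-1, 27), -3))) = Mul(10, Add(0, Rational(1, 9))) = Mul(10, Rational(1, 9)) = Rational(10, 9)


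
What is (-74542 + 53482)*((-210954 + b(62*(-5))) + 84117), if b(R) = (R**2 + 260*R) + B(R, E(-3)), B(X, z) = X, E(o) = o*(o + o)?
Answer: 2351285820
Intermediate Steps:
E(o) = 2*o**2 (E(o) = o*(2*o) = 2*o**2)
b(R) = R**2 + 261*R (b(R) = (R**2 + 260*R) + R = R**2 + 261*R)
(-74542 + 53482)*((-210954 + b(62*(-5))) + 84117) = (-74542 + 53482)*((-210954 + (62*(-5))*(261 + 62*(-5))) + 84117) = -21060*((-210954 - 310*(261 - 310)) + 84117) = -21060*((-210954 - 310*(-49)) + 84117) = -21060*((-210954 + 15190) + 84117) = -21060*(-195764 + 84117) = -21060*(-111647) = 2351285820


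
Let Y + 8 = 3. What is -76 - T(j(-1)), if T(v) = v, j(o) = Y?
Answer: -71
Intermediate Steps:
Y = -5 (Y = -8 + 3 = -5)
j(o) = -5
-76 - T(j(-1)) = -76 - 1*(-5) = -76 + 5 = -71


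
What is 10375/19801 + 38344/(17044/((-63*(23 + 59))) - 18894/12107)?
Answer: -2967745528917283/376167160982 ≈ -7889.4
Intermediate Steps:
10375/19801 + 38344/(17044/((-63*(23 + 59))) - 18894/12107) = 10375*(1/19801) + 38344/(17044/((-63*82)) - 18894*1/12107) = 10375/19801 + 38344/(17044/(-5166) - 18894/12107) = 10375/19801 + 38344/(17044*(-1/5166) - 18894/12107) = 10375/19801 + 38344/(-8522/2583 - 18894/12107) = 10375/19801 + 38344/(-151979056/31272381) = 10375/19801 + 38344*(-31272381/151979056) = 10375/19801 - 149888522133/18997382 = -2967745528917283/376167160982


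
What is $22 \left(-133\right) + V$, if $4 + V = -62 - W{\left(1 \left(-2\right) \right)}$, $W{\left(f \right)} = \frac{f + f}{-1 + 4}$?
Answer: $- \frac{8972}{3} \approx -2990.7$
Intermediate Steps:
$W{\left(f \right)} = \frac{2 f}{3}$
$V = - \frac{194}{3}$ ($V = -4 - \left(62 + \frac{2 \cdot 1 \left(-2\right)}{3}\right) = -4 - \left(62 + \frac{2}{3} \left(-2\right)\right) = -4 - \frac{182}{3} = - \frac{194}{3} \approx -64.667$)
$22 \left(-133\right) + V = 22 \left(-133\right) - \frac{194}{3} = -2926 - \frac{194}{3} = - \frac{8972}{3}$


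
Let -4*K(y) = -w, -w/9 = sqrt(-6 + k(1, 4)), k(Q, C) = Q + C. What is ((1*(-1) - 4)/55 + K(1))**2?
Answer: -9785/1936 + 9*I/22 ≈ -5.0542 + 0.40909*I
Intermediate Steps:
k(Q, C) = C + Q
w = -9*I (w = -9*sqrt(-6 + (4 + 1)) = -9*sqrt(-6 + 5) = -9*I ≈ -9.0*I)
K(y) = -9*I/4 (K(y) = -(-1)*(-9*I)/4 = -9*I/4)
((1*(-1) - 4)/55 + K(1))**2 = ((1*(-1) - 4)/55 - 9*I/4)**2 = ((-1 - 4)*(1/55) - 9*I/4)**2 = (-5*1/55 - 9*I/4)**2 = (-1/11 - 9*I/4)**2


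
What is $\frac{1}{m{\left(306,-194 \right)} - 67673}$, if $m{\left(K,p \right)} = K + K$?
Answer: $- \frac{1}{67061} \approx -1.4912 \cdot 10^{-5}$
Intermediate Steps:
$m{\left(K,p \right)} = 2 K$
$\frac{1}{m{\left(306,-194 \right)} - 67673} = \frac{1}{2 \cdot 306 - 67673} = \frac{1}{612 - 67673} = \frac{1}{-67061} = - \frac{1}{67061}$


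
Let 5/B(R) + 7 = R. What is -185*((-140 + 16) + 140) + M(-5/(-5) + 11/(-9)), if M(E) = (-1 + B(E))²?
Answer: -499756/169 ≈ -2957.1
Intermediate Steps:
B(R) = 5/(-7 + R)
M(E) = (-1 + 5/(-7 + E))²
-185*((-140 + 16) + 140) + M(-5/(-5) + 11/(-9)) = -185*((-140 + 16) + 140) + (-12 + (-5/(-5) + 11/(-9)))²/(-7 + (-5/(-5) + 11/(-9)))² = -185*(-124 + 140) + (-12 + (-5*(-⅕) + 11*(-⅑)))²/(-7 + (-5*(-⅕) + 11*(-⅑)))² = -185*16 + (-12 + (1 - 11/9))²/(-7 + (1 - 11/9))² = -2960 + (-12 - 2/9)²/(-7 - 2/9)² = -2960 + (-110/9)²/(-65/9)² = -2960 + (12100/81)*(81/4225) = -2960 + 484/169 = -499756/169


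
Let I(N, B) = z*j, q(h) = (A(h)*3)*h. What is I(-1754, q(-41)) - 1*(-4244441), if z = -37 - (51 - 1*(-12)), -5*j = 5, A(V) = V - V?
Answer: 4244541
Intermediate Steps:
A(V) = 0
j = -1 (j = -⅕*5 = -1)
q(h) = 0 (q(h) = (0*3)*h = 0*h = 0)
z = -100 (z = -37 - (51 + 12) = -37 - 1*63 = -37 - 63 = -100)
I(N, B) = 100 (I(N, B) = -100*(-1) = 100)
I(-1754, q(-41)) - 1*(-4244441) = 100 - 1*(-4244441) = 100 + 4244441 = 4244541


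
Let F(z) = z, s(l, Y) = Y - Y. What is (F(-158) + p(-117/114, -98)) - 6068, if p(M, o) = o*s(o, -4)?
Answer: -6226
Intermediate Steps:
s(l, Y) = 0
p(M, o) = 0 (p(M, o) = o*0 = 0)
(F(-158) + p(-117/114, -98)) - 6068 = (-158 + 0) - 6068 = -158 - 6068 = -6226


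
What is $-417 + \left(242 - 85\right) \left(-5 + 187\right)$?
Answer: $28157$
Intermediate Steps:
$-417 + \left(242 - 85\right) \left(-5 + 187\right) = -417 + 157 \cdot 182 = -417 + 28574 = 28157$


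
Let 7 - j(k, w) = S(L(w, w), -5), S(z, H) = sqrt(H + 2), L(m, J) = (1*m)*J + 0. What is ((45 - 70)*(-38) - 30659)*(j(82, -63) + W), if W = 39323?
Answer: -1168454970 + 29709*I*sqrt(3) ≈ -1.1685e+9 + 51458.0*I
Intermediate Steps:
L(m, J) = J*m (L(m, J) = m*J + 0 = J*m + 0 = J*m)
S(z, H) = sqrt(2 + H)
j(k, w) = 7 - I*sqrt(3) (j(k, w) = 7 - sqrt(2 - 5) = 7 - sqrt(-3) = 7 - I*sqrt(3))
((45 - 70)*(-38) - 30659)*(j(82, -63) + W) = ((45 - 70)*(-38) - 30659)*((7 - I*sqrt(3)) + 39323) = (-25*(-38) - 30659)*(39330 - I*sqrt(3)) = (950 - 30659)*(39330 - I*sqrt(3)) = -29709*(39330 - I*sqrt(3)) = -1168454970 + 29709*I*sqrt(3)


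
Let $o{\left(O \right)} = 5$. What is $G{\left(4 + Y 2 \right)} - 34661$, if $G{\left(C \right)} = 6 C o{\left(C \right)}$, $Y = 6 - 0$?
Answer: $-34181$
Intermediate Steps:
$Y = 6$ ($Y = 6 + 0 = 6$)
$G{\left(C \right)} = 30 C$ ($G{\left(C \right)} = 6 C 5 = 30 C$)
$G{\left(4 + Y 2 \right)} - 34661 = 30 \left(4 + 6 \cdot 2\right) - 34661 = 30 \left(4 + 12\right) - 34661 = 30 \cdot 16 - 34661 = 480 - 34661 = -34181$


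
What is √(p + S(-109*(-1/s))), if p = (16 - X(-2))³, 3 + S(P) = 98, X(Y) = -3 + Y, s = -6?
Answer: 2*√2339 ≈ 96.726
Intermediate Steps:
S(P) = 95 (S(P) = -3 + 98 = 95)
p = 9261 (p = (16 - (-3 - 2))³ = (16 - 1*(-5))³ = (16 + 5)³ = 21³ = 9261)
√(p + S(-109*(-1/s))) = √(9261 + 95) = √9356 = 2*√2339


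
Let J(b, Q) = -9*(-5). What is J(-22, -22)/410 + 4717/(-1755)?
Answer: -370999/143910 ≈ -2.5780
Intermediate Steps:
J(b, Q) = 45
J(-22, -22)/410 + 4717/(-1755) = 45/410 + 4717/(-1755) = 45*(1/410) + 4717*(-1/1755) = 9/82 - 4717/1755 = -370999/143910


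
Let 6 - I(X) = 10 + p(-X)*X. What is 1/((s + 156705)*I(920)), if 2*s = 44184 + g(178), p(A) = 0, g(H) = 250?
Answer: -1/715688 ≈ -1.3973e-6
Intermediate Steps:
I(X) = -4 (I(X) = 6 - (10 + 0*X) = 6 - (10 + 0) = 6 - 1*10 = 6 - 10 = -4)
s = 22217 (s = (44184 + 250)/2 = (1/2)*44434 = 22217)
1/((s + 156705)*I(920)) = 1/((22217 + 156705)*(-4)) = -1/4/178922 = (1/178922)*(-1/4) = -1/715688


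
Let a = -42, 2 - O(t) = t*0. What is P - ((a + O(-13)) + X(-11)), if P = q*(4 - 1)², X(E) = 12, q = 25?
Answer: 253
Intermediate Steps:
O(t) = 2 (O(t) = 2 - t*0 = 2 - 1*0 = 2 + 0 = 2)
P = 225 (P = 25*(4 - 1)² = 25*3² = 25*9 = 225)
P - ((a + O(-13)) + X(-11)) = 225 - ((-42 + 2) + 12) = 225 - (-40 + 12) = 225 - 1*(-28) = 225 + 28 = 253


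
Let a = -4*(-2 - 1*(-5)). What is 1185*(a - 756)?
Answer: -910080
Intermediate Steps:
a = -12 (a = -4*(-2 + 5) = -4*3 = -12)
1185*(a - 756) = 1185*(-12 - 756) = 1185*(-768) = -910080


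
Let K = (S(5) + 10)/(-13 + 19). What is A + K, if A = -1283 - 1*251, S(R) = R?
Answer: -3063/2 ≈ -1531.5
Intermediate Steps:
A = -1534 (A = -1283 - 251 = -1534)
K = 5/2 (K = (5 + 10)/(-13 + 19) = 15/6 = 15*(1/6) = 5/2 ≈ 2.5000)
A + K = -1534 + 5/2 = -3063/2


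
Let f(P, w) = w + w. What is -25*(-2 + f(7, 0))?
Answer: 50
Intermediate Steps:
f(P, w) = 2*w
-25*(-2 + f(7, 0)) = -25*(-2 + 2*0) = -25*(-2 + 0) = -25*(-2) = 50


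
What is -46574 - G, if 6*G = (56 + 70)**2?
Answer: -49220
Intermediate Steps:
G = 2646 (G = (56 + 70)**2/6 = (1/6)*126**2 = (1/6)*15876 = 2646)
-46574 - G = -46574 - 1*2646 = -46574 - 2646 = -49220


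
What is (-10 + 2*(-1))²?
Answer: 144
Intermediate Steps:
(-10 + 2*(-1))² = (-10 - 2)² = (-12)² = 144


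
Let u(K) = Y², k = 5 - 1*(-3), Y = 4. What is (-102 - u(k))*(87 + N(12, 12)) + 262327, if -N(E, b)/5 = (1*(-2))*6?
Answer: 244981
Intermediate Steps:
k = 8 (k = 5 + 3 = 8)
u(K) = 16 (u(K) = 4² = 16)
N(E, b) = 60 (N(E, b) = -5*1*(-2)*6 = -(-10)*6 = -5*(-12) = 60)
(-102 - u(k))*(87 + N(12, 12)) + 262327 = (-102 - 1*16)*(87 + 60) + 262327 = (-102 - 16)*147 + 262327 = -118*147 + 262327 = -17346 + 262327 = 244981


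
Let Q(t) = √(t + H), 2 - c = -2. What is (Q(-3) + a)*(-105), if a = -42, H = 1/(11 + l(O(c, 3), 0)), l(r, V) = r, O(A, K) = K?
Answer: 4410 - 15*I*√574/2 ≈ 4410.0 - 179.69*I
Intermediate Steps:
c = 4 (c = 2 - 1*(-2) = 2 + 2 = 4)
H = 1/14 (H = 1/(11 + 3) = 1/14 ≈ 0.071429)
Q(t) = √(1/14 + t) (Q(t) = √(t + 1/14) = √(1/14 + t))
(Q(-3) + a)*(-105) = (√(14 + 196*(-3))/14 - 42)*(-105) = (√(14 - 588)/14 - 42)*(-105) = (√(-574)/14 - 42)*(-105) = ((I*√574)/14 - 42)*(-105) = (I*√574/14 - 42)*(-105) = (-42 + I*√574/14)*(-105) = 4410 - 15*I*√574/2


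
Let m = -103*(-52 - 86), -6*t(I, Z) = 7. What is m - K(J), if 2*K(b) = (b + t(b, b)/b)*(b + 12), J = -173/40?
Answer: 23632456609/1660800 ≈ 14230.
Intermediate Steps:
t(I, Z) = -7/6 (t(I, Z) = -⅙*7 = -7/6)
J = -173/40 (J = -173*1/40 = -173/40 ≈ -4.3250)
K(b) = (12 + b)*(b - 7/(6*b))/2 (K(b) = ((b - 7/(6*b))*(b + 12))/2 = ((b - 7/(6*b))*(12 + b))/2 = ((12 + b)*(b - 7/(6*b)))/2 = (12 + b)*(b - 7/(6*b))/2)
m = 14214 (m = -103*(-138) = 14214)
m - K(J) = 14214 - (-7/12 + (-173/40)²/2 - 7/(-173/40) + 6*(-173/40)) = 14214 - (-7/12 + (½)*(29929/1600) - 7*(-40/173) - 519/20) = 14214 - (-7/12 + 29929/3200 + 280/173 - 519/20) = 14214 - 1*(-25845409/1660800) = 14214 + 25845409/1660800 = 23632456609/1660800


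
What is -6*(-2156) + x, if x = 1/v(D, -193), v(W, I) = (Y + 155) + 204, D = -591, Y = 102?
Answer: 5963497/461 ≈ 12936.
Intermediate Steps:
v(W, I) = 461 (v(W, I) = (102 + 155) + 204 = 257 + 204 = 461)
x = 1/461 ≈ 0.0021692
-6*(-2156) + x = -6*(-2156) + 1/461 = 12936 + 1/461 = 5963497/461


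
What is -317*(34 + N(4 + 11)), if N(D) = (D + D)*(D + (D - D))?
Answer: -153428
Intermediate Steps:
N(D) = 2*D**2 (N(D) = (2*D)*(D + 0) = (2*D)*D = 2*D**2)
-317*(34 + N(4 + 11)) = -317*(34 + 2*(4 + 11)**2) = -317*(34 + 2*15**2) = -317*(34 + 2*225) = -317*(34 + 450) = -317*484 = -153428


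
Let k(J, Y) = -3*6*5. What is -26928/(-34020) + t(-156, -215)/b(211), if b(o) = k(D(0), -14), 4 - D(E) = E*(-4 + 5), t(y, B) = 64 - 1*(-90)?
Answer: -869/945 ≈ -0.91958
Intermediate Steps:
t(y, B) = 154 (t(y, B) = 64 + 90 = 154)
D(E) = 4 - E (D(E) = 4 - E*(-4 + 5) = 4 - E)
k(J, Y) = -90 (k(J, Y) = -18*5 = -90)
b(o) = -90
-26928/(-34020) + t(-156, -215)/b(211) = -26928/(-34020) + 154/(-90) = -26928*(-1/34020) + 154*(-1/90) = 748/945 - 77/45 = -869/945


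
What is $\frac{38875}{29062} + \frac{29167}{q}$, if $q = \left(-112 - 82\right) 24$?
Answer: $- \frac{333324677}{67656336} \approx -4.9267$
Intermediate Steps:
$q = -4656$ ($q = \left(-194\right) 24 = -4656$)
$\frac{38875}{29062} + \frac{29167}{q} = \frac{38875}{29062} + \frac{29167}{-4656} = 38875 \cdot \frac{1}{29062} + 29167 \left(- \frac{1}{4656}\right) = \frac{38875}{29062} - \frac{29167}{4656} = - \frac{333324677}{67656336}$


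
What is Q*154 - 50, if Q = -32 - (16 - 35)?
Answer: -2052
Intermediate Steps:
Q = -13 (Q = -32 - 1*(-19) = -32 + 19 = -13)
Q*154 - 50 = -13*154 - 50 = -2002 - 50 = -2052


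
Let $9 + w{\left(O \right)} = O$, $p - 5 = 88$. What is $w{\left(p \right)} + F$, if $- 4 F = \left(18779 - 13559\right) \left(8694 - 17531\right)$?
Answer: $11532369$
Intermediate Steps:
$p = 93$ ($p = 5 + 88 = 93$)
$w{\left(O \right)} = -9 + O$
$F = 11532285$ ($F = - \frac{\left(18779 - 13559\right) \left(8694 - 17531\right)}{4} = - \frac{5220 \left(-8837\right)}{4} = \left(- \frac{1}{4}\right) \left(-46129140\right) = 11532285$)
$w{\left(p \right)} + F = \left(-9 + 93\right) + 11532285 = 84 + 11532285 = 11532369$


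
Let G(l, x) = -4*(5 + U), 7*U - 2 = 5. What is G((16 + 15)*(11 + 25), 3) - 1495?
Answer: -1519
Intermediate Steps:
U = 1 (U = 2/7 + (⅐)*5 = 2/7 + 5/7 = 1)
G(l, x) = -24 (G(l, x) = -4*(5 + 1) = -4*6 = -24)
G((16 + 15)*(11 + 25), 3) - 1495 = -24 - 1495 = -1519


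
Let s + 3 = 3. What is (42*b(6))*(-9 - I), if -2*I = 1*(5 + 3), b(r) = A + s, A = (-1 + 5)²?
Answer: -3360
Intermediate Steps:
A = 16 (A = 4² = 16)
s = 0 (s = -3 + 3 = 0)
b(r) = 16 (b(r) = 16 + 0 = 16)
I = -4 (I = -(5 + 3)/2 = -8/2 = -½*8 = -4)
(42*b(6))*(-9 - I) = (42*16)*(-9 - 1*(-4)) = 672*(-9 + 4) = 672*(-5) = -3360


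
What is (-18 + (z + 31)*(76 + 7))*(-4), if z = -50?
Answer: 6380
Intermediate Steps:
(-18 + (z + 31)*(76 + 7))*(-4) = (-18 + (-50 + 31)*(76 + 7))*(-4) = (-18 - 19*83)*(-4) = (-18 - 1577)*(-4) = -1595*(-4) = 6380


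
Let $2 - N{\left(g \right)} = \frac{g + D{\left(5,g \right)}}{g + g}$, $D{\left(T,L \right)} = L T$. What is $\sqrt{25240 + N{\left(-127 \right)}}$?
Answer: $\sqrt{25239} \approx 158.87$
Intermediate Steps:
$N{\left(g \right)} = -1$ ($N{\left(g \right)} = 2 - \frac{g + g 5}{g + g} = 2 - \frac{g + 5 g}{2 g} = 2 - 6 g \frac{1}{2 g} = 2 - 3 = -1$)
$\sqrt{25240 + N{\left(-127 \right)}} = \sqrt{25240 - 1} = \sqrt{25239}$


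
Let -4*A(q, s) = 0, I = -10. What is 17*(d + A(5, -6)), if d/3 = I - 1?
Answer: -561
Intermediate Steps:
A(q, s) = 0 (A(q, s) = -1/4*0 = 0)
d = -33 (d = 3*(-10 - 1) = 3*(-11) = -33)
17*(d + A(5, -6)) = 17*(-33 + 0) = 17*(-33) = -561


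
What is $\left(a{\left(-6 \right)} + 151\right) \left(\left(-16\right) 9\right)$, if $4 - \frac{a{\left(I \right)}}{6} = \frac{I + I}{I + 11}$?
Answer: $- \frac{136368}{5} \approx -27274.0$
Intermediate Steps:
$a{\left(I \right)} = 24 - \frac{12 I}{11 + I}$ ($a{\left(I \right)} = 24 - 6 \frac{I + I}{I + 11} = 24 - 6 \frac{2 I}{11 + I} = 24 - \frac{12 I}{11 + I}$)
$\left(a{\left(-6 \right)} + 151\right) \left(\left(-16\right) 9\right) = \left(\frac{12 \left(22 - 6\right)}{11 - 6} + 151\right) \left(\left(-16\right) 9\right) = \left(12 \cdot \frac{1}{5} \cdot 16 + 151\right) \left(-144\right) = \left(\frac{192}{5} + 151\right) \left(-144\right) = \frac{947}{5} \left(-144\right) = - \frac{136368}{5}$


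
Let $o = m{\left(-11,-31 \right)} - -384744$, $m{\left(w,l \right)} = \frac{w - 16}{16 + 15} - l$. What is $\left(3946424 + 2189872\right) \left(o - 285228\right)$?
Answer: $\frac{18936179915280}{31} \approx 6.1084 \cdot 10^{11}$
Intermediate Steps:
$m{\left(w,l \right)} = - \frac{16}{31} - l + \frac{w}{31}$ ($m{\left(w,l \right)} = \frac{-16 + w}{31} - l = \left(-16 + w\right) \frac{1}{31} - l = \left(- \frac{16}{31} + \frac{w}{31}\right) - l = - \frac{16}{31} - l + \frac{w}{31}$)
$o = \frac{11927998}{31}$ ($o = \left(- \frac{16}{31} - -31 + \frac{1}{31} \left(-11\right)\right) - -384744 = \left(- \frac{16}{31} + 31 - \frac{11}{31}\right) + 384744 = \frac{934}{31} + 384744 = \frac{11927998}{31} \approx 3.8477 \cdot 10^{5}$)
$\left(3946424 + 2189872\right) \left(o - 285228\right) = \left(3946424 + 2189872\right) \left(\frac{11927998}{31} - 285228\right) = 6136296 \left(\frac{11927998}{31} - 285228\right) = 6136296 \cdot \frac{3085930}{31} = \frac{18936179915280}{31}$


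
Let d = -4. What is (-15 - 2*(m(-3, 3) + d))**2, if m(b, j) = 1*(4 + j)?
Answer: 441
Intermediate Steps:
m(b, j) = 4 + j
(-15 - 2*(m(-3, 3) + d))**2 = (-15 - 2*((4 + 3) - 4))**2 = (-15 - 2*(7 - 4))**2 = (-15 - 2*3)**2 = (-15 - 6)**2 = (-21)**2 = 441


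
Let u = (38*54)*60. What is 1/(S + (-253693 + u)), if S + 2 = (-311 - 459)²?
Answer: 1/462325 ≈ 2.1630e-6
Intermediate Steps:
u = 123120 (u = 2052*60 = 123120)
S = 592898 (S = -2 + (-311 - 459)² = -2 + (-770)² = -2 + 592900 = 592898)
1/(S + (-253693 + u)) = 1/(592898 + (-253693 + 123120)) = 1/(592898 - 130573) = 1/462325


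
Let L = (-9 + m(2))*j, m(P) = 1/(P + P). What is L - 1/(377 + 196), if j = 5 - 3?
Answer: -20057/1146 ≈ -17.502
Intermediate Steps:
j = 2
m(P) = 1/(2*P)
L = -35/2 (L = (-9 + (1/2)/2)*2 = (-9 + (1/2)*(1/2))*2 = (-9 + 1/4)*2 = -35/4*2 = -35/2 ≈ -17.500)
L - 1/(377 + 196) = -35/2 - 1/(377 + 196) = -35/2 - 1/573 = -20057/1146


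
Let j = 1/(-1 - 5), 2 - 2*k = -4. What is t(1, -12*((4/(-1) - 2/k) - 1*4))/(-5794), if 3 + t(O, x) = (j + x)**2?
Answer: -388021/208584 ≈ -1.8603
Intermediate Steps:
k = 3 (k = 1 - 1/2*(-4) = 1 + 2 = 3)
j = -1/6 (j = 1/(-6) = -1/6 ≈ -0.16667)
t(O, x) = -3 + (-1/6 + x)**2
t(1, -12*((4/(-1) - 2/k) - 1*4))/(-5794) = (-3 + (-1 + 6*(-12*((4/(-1) - 2/3) - 1*4)))**2/36)/(-5794) = (-3 + (-1 + 6*(-12*((4*(-1) - 2*1/3) - 4)))**2/36)*(-1/5794) = (-3 + (-1 + 6*(-12*((-4 - 2/3) - 4)))**2/36)*(-1/5794) = (-3 + (-1 + 6*(-12*(-14/3 - 4)))**2/36)*(-1/5794) = (-3 + (-1 + 6*(-12*(-26/3)))**2/36)*(-1/5794) = (-3 + (-1 + 6*104)**2/36)*(-1/5794) = (-3 + (-1 + 624)**2/36)*(-1/5794) = (-3 + (1/36)*623**2)*(-1/5794) = (-3 + (1/36)*388129)*(-1/5794) = (-3 + 388129/36)*(-1/5794) = (388021/36)*(-1/5794) = -388021/208584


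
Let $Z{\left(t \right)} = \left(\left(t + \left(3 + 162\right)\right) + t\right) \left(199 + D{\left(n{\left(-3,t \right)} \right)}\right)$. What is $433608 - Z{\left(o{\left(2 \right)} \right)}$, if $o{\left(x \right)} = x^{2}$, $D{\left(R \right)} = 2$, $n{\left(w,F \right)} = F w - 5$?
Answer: $398835$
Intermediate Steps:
$n{\left(w,F \right)} = -5 + F w$
$Z{\left(t \right)} = 33165 + 402 t$ ($Z{\left(t \right)} = \left(\left(t + \left(3 + 162\right)\right) + t\right) \left(199 + 2\right) = \left(\left(t + 165\right) + t\right) 201 = \left(\left(165 + t\right) + t\right) 201 = \left(165 + 2 t\right) 201 = 33165 + 402 t$)
$433608 - Z{\left(o{\left(2 \right)} \right)} = 433608 - \left(33165 + 402 \cdot 2^{2}\right) = 433608 - \left(33165 + 402 \cdot 4\right) = 433608 - \left(33165 + 1608\right) = 433608 - 34773 = 398835$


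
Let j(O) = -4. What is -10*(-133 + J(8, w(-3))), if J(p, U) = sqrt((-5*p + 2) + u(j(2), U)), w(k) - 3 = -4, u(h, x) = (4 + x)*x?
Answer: 1330 - 10*I*sqrt(41) ≈ 1330.0 - 64.031*I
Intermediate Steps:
u(h, x) = x*(4 + x)
w(k) = -1 (w(k) = 3 - 4 = -1)
J(p, U) = sqrt(2 - 5*p + U*(4 + U)) (J(p, U) = sqrt((-5*p + 2) + U*(4 + U)) = sqrt((2 - 5*p) + U*(4 + U)) = sqrt(2 - 5*p + U*(4 + U)))
-10*(-133 + J(8, w(-3))) = -10*(-133 + sqrt(2 - 5*8 - (4 - 1))) = -10*(-133 + sqrt(2 - 40 - 1*3)) = -10*(-133 + sqrt(2 - 40 - 3)) = -10*(-133 + sqrt(-41)) = -10*(-133 + I*sqrt(41)) = 1330 - 10*I*sqrt(41)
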